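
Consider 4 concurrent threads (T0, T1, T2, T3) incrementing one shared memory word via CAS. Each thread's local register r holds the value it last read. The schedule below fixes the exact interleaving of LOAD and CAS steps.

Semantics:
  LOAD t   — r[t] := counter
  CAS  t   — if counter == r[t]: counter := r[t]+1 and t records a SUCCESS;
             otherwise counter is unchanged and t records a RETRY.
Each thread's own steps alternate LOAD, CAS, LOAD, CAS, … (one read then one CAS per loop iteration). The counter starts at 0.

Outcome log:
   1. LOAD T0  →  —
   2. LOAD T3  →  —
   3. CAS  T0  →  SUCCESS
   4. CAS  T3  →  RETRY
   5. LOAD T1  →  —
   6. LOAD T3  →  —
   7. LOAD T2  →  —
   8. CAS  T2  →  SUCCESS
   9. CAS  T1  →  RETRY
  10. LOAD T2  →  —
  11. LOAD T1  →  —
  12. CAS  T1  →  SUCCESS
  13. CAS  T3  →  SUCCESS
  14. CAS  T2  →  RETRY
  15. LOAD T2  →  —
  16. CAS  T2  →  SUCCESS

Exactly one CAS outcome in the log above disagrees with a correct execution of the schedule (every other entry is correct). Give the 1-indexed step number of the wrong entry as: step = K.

Re-executing:
   1) LOAD T0:  M=0  r_T0=0
   2) LOAD T3:  M=0  r_T3=0
   3) CAS  T0:  M=1  r_T0=0 ✓
   4) CAS  T3:  M=1  r_T3=0 ✗
   5) LOAD T1:  M=1  r_T1=1
   6) LOAD T3:  M=1  r_T3=1
   7) LOAD T2:  M=1  r_T2=1
   8) CAS  T2:  M=2  r_T2=1 ✓
   9) CAS  T1:  M=2  r_T1=1 ✗
  10) LOAD T2:  M=2  r_T2=2
  11) LOAD T1:  M=2  r_T1=2
  12) CAS  T1:  M=3  r_T1=2 ✓
  13) CAS  T3:  M=3  r_T3=1 ✗
  14) CAS  T2:  M=3  r_T2=2 ✗
  15) LOAD T2:  M=3  r_T2=3
  16) CAS  T2:  M=4  r_T2=3 ✓
Mismatch at 13.

step = 13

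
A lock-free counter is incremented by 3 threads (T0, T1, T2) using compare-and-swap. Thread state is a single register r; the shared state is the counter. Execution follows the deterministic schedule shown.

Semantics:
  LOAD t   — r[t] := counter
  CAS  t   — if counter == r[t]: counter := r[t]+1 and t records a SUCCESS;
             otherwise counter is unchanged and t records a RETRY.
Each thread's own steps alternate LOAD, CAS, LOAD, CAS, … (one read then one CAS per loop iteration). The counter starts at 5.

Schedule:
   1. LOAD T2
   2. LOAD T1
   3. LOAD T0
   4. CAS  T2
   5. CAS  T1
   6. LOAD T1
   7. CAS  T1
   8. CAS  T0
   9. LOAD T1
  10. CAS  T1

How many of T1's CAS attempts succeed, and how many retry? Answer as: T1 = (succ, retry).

1. LOAD T2 → mem=5 r[T2]=5 [LOAD]
2. LOAD T1 → mem=5 r[T1]=5 [LOAD]
3. LOAD T0 → mem=5 r[T0]=5 [LOAD]
4. CAS T2 → mem=6 r[T2]=5 [OK]
5. CAS T1 → mem=6 r[T1]=5 [RETRY]
6. LOAD T1 → mem=6 r[T1]=6 [LOAD]
7. CAS T1 → mem=7 r[T1]=6 [OK]
8. CAS T0 → mem=7 r[T0]=5 [RETRY]
9. LOAD T1 → mem=7 r[T1]=7 [LOAD]
10. CAS T1 → mem=8 r[T1]=7 [OK]

T1 = (2, 1)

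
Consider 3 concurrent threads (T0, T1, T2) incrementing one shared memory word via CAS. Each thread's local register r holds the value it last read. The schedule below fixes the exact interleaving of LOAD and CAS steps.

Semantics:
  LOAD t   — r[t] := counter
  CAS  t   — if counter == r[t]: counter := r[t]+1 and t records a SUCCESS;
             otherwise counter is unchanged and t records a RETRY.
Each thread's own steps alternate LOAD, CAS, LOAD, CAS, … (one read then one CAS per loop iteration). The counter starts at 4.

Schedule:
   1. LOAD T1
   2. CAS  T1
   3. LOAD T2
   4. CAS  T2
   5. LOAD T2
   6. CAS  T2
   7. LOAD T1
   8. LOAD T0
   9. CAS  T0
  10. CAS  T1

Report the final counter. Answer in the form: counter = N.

   1) LOAD T1:  M=4  r_T1=4
   2) CAS  T1:  M=5  r_T1=4 ✓
   3) LOAD T2:  M=5  r_T2=5
   4) CAS  T2:  M=6  r_T2=5 ✓
   5) LOAD T2:  M=6  r_T2=6
   6) CAS  T2:  M=7  r_T2=6 ✓
   7) LOAD T1:  M=7  r_T1=7
   8) LOAD T0:  M=7  r_T0=7
   9) CAS  T0:  M=8  r_T0=7 ✓
  10) CAS  T1:  M=8  r_T1=7 ✗

counter = 8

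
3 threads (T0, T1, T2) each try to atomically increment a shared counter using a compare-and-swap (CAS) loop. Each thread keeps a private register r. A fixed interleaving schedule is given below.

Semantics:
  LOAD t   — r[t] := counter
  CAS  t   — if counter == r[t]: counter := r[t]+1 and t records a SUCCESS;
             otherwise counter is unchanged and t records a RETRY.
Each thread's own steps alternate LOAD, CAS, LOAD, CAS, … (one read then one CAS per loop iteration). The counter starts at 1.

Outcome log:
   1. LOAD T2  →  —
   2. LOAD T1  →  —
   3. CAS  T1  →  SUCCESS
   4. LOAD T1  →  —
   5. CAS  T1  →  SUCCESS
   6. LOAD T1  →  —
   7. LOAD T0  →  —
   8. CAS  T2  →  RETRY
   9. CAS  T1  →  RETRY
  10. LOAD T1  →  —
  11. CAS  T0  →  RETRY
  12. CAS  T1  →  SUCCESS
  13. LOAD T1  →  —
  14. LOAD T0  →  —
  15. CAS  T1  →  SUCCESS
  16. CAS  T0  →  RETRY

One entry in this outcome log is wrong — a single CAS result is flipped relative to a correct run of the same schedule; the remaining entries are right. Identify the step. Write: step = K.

Reference trace:
T2 LOAD — after: cnt=1, r=1 — load
T1 LOAD — after: cnt=1, r=1 — load
T1 CAS — after: cnt=2, r=1 — ok
T1 LOAD — after: cnt=2, r=2 — load
T1 CAS — after: cnt=3, r=2 — ok
T1 LOAD — after: cnt=3, r=3 — load
T0 LOAD — after: cnt=3, r=3 — load
T2 CAS — after: cnt=3, r=1 — retry
T1 CAS — after: cnt=4, r=3 — ok
T1 LOAD — after: cnt=4, r=4 — load
T0 CAS — after: cnt=4, r=3 — retry
T1 CAS — after: cnt=5, r=4 — ok
T1 LOAD — after: cnt=5, r=5 — load
T0 LOAD — after: cnt=5, r=5 — load
T1 CAS — after: cnt=6, r=5 — ok
T0 CAS — after: cnt=6, r=5 — retry
Mismatch at 9.

step = 9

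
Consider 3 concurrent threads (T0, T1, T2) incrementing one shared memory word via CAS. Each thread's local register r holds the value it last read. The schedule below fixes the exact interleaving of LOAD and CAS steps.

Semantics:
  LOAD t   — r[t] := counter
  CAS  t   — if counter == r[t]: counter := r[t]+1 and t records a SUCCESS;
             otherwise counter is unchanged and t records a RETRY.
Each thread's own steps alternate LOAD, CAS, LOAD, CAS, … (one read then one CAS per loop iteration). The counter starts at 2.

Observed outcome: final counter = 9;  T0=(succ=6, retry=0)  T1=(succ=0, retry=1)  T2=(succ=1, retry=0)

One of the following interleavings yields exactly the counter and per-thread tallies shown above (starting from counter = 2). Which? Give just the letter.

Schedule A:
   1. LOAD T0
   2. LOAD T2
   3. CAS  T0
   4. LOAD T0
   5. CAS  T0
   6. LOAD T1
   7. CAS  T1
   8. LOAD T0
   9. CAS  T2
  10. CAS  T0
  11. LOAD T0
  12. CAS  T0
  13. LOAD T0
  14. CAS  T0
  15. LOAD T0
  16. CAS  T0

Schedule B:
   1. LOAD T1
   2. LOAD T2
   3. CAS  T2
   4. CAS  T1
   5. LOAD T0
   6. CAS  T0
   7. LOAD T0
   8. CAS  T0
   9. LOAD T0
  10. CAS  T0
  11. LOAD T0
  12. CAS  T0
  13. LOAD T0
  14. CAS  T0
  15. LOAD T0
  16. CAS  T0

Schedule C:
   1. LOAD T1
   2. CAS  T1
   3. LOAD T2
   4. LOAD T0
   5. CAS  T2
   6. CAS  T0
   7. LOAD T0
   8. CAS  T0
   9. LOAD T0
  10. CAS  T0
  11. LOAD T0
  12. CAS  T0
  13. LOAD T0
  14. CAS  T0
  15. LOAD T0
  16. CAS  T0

Run B:
T1 LOAD — after: cnt=2, r=2 — load
T2 LOAD — after: cnt=2, r=2 — load
T2 CAS — after: cnt=3, r=2 — ok
T1 CAS — after: cnt=3, r=2 — retry
T0 LOAD — after: cnt=3, r=3 — load
T0 CAS — after: cnt=4, r=3 — ok
T0 LOAD — after: cnt=4, r=4 — load
T0 CAS — after: cnt=5, r=4 — ok
T0 LOAD — after: cnt=5, r=5 — load
T0 CAS — after: cnt=6, r=5 — ok
T0 LOAD — after: cnt=6, r=6 — load
T0 CAS — after: cnt=7, r=6 — ok
T0 LOAD — after: cnt=7, r=7 — load
T0 CAS — after: cnt=8, r=7 — ok
T0 LOAD — after: cnt=8, r=8 — load
T0 CAS — after: cnt=9, r=8 — ok

B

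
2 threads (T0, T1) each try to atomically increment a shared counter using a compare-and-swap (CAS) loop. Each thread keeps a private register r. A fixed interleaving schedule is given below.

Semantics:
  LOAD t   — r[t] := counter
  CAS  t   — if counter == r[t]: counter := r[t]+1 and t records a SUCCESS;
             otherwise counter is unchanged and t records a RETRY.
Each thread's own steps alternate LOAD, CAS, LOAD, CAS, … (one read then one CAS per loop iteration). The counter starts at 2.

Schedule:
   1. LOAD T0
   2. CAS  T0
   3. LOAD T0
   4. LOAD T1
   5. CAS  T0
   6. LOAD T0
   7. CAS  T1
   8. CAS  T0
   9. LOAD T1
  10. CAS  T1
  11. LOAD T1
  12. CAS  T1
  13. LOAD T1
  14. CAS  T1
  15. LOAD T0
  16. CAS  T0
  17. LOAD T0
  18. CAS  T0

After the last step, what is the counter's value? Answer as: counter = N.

counter = 10

step 1: T0 LOAD ⇒ load; ctr=2 reg=2
step 2: T0 CAS ⇒ ok; ctr=3 reg=2
step 3: T0 LOAD ⇒ load; ctr=3 reg=3
step 4: T1 LOAD ⇒ load; ctr=3 reg=3
step 5: T0 CAS ⇒ ok; ctr=4 reg=3
step 6: T0 LOAD ⇒ load; ctr=4 reg=4
step 7: T1 CAS ⇒ retry; ctr=4 reg=3
step 8: T0 CAS ⇒ ok; ctr=5 reg=4
step 9: T1 LOAD ⇒ load; ctr=5 reg=5
step 10: T1 CAS ⇒ ok; ctr=6 reg=5
step 11: T1 LOAD ⇒ load; ctr=6 reg=6
step 12: T1 CAS ⇒ ok; ctr=7 reg=6
step 13: T1 LOAD ⇒ load; ctr=7 reg=7
step 14: T1 CAS ⇒ ok; ctr=8 reg=7
step 15: T0 LOAD ⇒ load; ctr=8 reg=8
step 16: T0 CAS ⇒ ok; ctr=9 reg=8
step 17: T0 LOAD ⇒ load; ctr=9 reg=9
step 18: T0 CAS ⇒ ok; ctr=10 reg=9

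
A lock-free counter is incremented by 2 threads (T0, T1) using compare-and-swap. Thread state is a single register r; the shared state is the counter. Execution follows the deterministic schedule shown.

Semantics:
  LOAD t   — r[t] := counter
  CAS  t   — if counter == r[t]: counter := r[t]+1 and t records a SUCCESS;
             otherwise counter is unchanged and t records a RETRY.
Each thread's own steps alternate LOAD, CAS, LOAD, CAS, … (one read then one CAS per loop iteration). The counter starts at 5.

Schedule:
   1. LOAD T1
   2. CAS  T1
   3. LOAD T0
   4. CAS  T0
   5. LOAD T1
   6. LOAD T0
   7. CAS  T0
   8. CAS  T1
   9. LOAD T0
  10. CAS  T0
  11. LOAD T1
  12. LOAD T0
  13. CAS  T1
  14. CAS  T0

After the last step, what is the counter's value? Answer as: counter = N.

counter = 10

1. LOAD T1 → mem=5 r[T1]=5 [LOAD]
2. CAS T1 → mem=6 r[T1]=5 [OK]
3. LOAD T0 → mem=6 r[T0]=6 [LOAD]
4. CAS T0 → mem=7 r[T0]=6 [OK]
5. LOAD T1 → mem=7 r[T1]=7 [LOAD]
6. LOAD T0 → mem=7 r[T0]=7 [LOAD]
7. CAS T0 → mem=8 r[T0]=7 [OK]
8. CAS T1 → mem=8 r[T1]=7 [RETRY]
9. LOAD T0 → mem=8 r[T0]=8 [LOAD]
10. CAS T0 → mem=9 r[T0]=8 [OK]
11. LOAD T1 → mem=9 r[T1]=9 [LOAD]
12. LOAD T0 → mem=9 r[T0]=9 [LOAD]
13. CAS T1 → mem=10 r[T1]=9 [OK]
14. CAS T0 → mem=10 r[T0]=9 [RETRY]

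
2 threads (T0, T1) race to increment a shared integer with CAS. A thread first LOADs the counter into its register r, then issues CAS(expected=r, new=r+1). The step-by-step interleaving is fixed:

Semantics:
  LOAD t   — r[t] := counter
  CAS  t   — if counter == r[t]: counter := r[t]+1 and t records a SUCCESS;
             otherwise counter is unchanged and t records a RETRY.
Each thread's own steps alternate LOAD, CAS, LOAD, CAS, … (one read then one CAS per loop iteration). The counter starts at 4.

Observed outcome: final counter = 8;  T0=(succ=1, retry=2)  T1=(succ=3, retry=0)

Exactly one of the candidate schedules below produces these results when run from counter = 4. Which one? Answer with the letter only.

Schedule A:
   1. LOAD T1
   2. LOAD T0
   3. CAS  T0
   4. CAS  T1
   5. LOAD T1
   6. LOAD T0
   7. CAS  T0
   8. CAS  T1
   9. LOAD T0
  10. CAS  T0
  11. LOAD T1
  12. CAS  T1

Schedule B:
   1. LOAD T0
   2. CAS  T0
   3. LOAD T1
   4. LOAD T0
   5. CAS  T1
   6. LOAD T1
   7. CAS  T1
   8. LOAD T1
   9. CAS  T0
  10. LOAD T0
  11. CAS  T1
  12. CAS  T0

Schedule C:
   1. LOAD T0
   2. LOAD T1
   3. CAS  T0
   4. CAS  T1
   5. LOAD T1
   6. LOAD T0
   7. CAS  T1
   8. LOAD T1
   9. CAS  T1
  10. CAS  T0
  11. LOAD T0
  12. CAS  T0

B

Tracing schedule B:
   1) LOAD T0:  M=4  r_T0=4
   2) CAS  T0:  M=5  r_T0=4 ✓
   3) LOAD T1:  M=5  r_T1=5
   4) LOAD T0:  M=5  r_T0=5
   5) CAS  T1:  M=6  r_T1=5 ✓
   6) LOAD T1:  M=6  r_T1=6
   7) CAS  T1:  M=7  r_T1=6 ✓
   8) LOAD T1:  M=7  r_T1=7
   9) CAS  T0:  M=7  r_T0=5 ✗
  10) LOAD T0:  M=7  r_T0=7
  11) CAS  T1:  M=8  r_T1=7 ✓
  12) CAS  T0:  M=8  r_T0=7 ✗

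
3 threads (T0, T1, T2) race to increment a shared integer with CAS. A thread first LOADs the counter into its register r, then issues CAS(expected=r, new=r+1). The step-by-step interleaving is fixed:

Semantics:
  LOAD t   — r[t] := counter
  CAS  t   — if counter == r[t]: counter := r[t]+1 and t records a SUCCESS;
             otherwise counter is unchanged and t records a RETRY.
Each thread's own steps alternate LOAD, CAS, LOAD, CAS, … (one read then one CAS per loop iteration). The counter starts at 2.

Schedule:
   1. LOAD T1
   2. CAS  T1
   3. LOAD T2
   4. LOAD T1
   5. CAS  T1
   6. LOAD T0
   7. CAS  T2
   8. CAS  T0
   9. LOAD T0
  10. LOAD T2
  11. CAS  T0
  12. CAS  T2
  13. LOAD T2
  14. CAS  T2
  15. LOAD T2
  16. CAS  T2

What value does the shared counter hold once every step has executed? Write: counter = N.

T1 LOAD — after: cnt=2, r=2 — load
T1 CAS — after: cnt=3, r=2 — ok
T2 LOAD — after: cnt=3, r=3 — load
T1 LOAD — after: cnt=3, r=3 — load
T1 CAS — after: cnt=4, r=3 — ok
T0 LOAD — after: cnt=4, r=4 — load
T2 CAS — after: cnt=4, r=3 — retry
T0 CAS — after: cnt=5, r=4 — ok
T0 LOAD — after: cnt=5, r=5 — load
T2 LOAD — after: cnt=5, r=5 — load
T0 CAS — after: cnt=6, r=5 — ok
T2 CAS — after: cnt=6, r=5 — retry
T2 LOAD — after: cnt=6, r=6 — load
T2 CAS — after: cnt=7, r=6 — ok
T2 LOAD — after: cnt=7, r=7 — load
T2 CAS — after: cnt=8, r=7 — ok

counter = 8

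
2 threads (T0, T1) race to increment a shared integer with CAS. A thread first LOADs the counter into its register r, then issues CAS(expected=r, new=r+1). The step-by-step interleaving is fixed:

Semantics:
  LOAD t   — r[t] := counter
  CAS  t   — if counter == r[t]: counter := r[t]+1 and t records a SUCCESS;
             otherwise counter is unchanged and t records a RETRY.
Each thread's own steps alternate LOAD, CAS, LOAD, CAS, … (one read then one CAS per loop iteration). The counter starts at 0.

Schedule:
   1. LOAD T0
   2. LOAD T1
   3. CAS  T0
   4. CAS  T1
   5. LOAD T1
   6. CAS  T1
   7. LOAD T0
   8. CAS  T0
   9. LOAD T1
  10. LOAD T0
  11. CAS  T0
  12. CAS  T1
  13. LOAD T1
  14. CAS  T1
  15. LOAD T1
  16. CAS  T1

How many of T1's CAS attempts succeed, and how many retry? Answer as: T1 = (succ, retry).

[1] T0.load  rd  (counter 0, T0.r 0)
[2] T1.load  rd  (counter 0, T1.r 0)
[3] T0.cas  hit  (counter 1, T0.r 0)
[4] T1.cas  miss  (counter 1, T1.r 0)
[5] T1.load  rd  (counter 1, T1.r 1)
[6] T1.cas  hit  (counter 2, T1.r 1)
[7] T0.load  rd  (counter 2, T0.r 2)
[8] T0.cas  hit  (counter 3, T0.r 2)
[9] T1.load  rd  (counter 3, T1.r 3)
[10] T0.load  rd  (counter 3, T0.r 3)
[11] T0.cas  hit  (counter 4, T0.r 3)
[12] T1.cas  miss  (counter 4, T1.r 3)
[13] T1.load  rd  (counter 4, T1.r 4)
[14] T1.cas  hit  (counter 5, T1.r 4)
[15] T1.load  rd  (counter 5, T1.r 5)
[16] T1.cas  hit  (counter 6, T1.r 5)

T1 = (3, 2)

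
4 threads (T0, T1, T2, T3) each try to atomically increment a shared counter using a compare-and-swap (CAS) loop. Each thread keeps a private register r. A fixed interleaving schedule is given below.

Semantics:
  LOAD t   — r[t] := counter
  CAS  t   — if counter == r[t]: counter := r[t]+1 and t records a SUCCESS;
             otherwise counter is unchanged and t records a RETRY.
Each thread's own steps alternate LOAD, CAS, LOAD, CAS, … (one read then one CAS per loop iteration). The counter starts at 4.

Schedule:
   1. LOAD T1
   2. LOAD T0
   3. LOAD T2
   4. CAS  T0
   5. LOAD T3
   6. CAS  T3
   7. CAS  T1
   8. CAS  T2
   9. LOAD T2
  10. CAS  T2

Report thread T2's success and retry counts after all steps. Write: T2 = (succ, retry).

1. LOAD T1 → mem=4 r[T1]=4 [LOAD]
2. LOAD T0 → mem=4 r[T0]=4 [LOAD]
3. LOAD T2 → mem=4 r[T2]=4 [LOAD]
4. CAS T0 → mem=5 r[T0]=4 [OK]
5. LOAD T3 → mem=5 r[T3]=5 [LOAD]
6. CAS T3 → mem=6 r[T3]=5 [OK]
7. CAS T1 → mem=6 r[T1]=4 [RETRY]
8. CAS T2 → mem=6 r[T2]=4 [RETRY]
9. LOAD T2 → mem=6 r[T2]=6 [LOAD]
10. CAS T2 → mem=7 r[T2]=6 [OK]

T2 = (1, 1)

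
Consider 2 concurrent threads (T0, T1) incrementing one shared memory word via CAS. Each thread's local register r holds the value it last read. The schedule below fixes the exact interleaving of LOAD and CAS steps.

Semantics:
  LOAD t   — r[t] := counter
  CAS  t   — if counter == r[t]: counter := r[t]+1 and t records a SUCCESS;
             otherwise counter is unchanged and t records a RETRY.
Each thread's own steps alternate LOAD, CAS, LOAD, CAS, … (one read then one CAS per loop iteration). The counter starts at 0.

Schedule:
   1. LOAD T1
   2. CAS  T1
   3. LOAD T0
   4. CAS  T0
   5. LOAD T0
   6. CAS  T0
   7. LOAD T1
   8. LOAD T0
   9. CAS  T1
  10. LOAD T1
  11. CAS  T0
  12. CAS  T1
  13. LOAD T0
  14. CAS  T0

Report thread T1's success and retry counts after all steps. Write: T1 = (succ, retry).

   1) LOAD T1:  M=0  r_T1=0
   2) CAS  T1:  M=1  r_T1=0 ✓
   3) LOAD T0:  M=1  r_T0=1
   4) CAS  T0:  M=2  r_T0=1 ✓
   5) LOAD T0:  M=2  r_T0=2
   6) CAS  T0:  M=3  r_T0=2 ✓
   7) LOAD T1:  M=3  r_T1=3
   8) LOAD T0:  M=3  r_T0=3
   9) CAS  T1:  M=4  r_T1=3 ✓
  10) LOAD T1:  M=4  r_T1=4
  11) CAS  T0:  M=4  r_T0=3 ✗
  12) CAS  T1:  M=5  r_T1=4 ✓
  13) LOAD T0:  M=5  r_T0=5
  14) CAS  T0:  M=6  r_T0=5 ✓

T1 = (3, 0)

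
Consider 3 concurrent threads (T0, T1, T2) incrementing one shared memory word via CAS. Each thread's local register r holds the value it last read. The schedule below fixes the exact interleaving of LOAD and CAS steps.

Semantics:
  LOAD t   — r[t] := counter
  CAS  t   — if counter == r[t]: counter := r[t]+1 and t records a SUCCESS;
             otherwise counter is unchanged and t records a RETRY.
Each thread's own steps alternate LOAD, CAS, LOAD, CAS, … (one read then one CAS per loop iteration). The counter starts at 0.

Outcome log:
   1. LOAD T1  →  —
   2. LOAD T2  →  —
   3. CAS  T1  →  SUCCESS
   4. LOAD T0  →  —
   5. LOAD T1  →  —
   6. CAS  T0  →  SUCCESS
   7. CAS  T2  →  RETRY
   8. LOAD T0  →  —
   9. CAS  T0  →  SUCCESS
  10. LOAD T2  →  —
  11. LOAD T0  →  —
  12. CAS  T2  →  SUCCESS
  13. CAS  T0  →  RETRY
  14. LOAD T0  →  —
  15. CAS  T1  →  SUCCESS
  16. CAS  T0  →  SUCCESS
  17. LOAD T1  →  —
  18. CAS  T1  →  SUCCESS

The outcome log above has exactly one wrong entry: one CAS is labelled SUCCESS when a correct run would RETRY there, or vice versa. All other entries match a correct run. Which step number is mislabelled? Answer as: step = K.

Re-executing:
#1 T1 reads 0
#2 T2 reads 0
#3 T1 CAS(0→1) writes; counter now 1
#4 T0 reads 1
#5 T1 reads 1
#6 T0 CAS(1→2) writes; counter now 2
#7 T2 CAS(0→1) fails; counter now 2
#8 T0 reads 2
#9 T0 CAS(2→3) writes; counter now 3
#10 T2 reads 3
#11 T0 reads 3
#12 T2 CAS(3→4) writes; counter now 4
#13 T0 CAS(3→4) fails; counter now 4
#14 T0 reads 4
#15 T1 CAS(1→2) fails; counter now 4
#16 T0 CAS(4→5) writes; counter now 5
#17 T1 reads 5
#18 T1 CAS(5→6) writes; counter now 6
Mismatch at 15.

step = 15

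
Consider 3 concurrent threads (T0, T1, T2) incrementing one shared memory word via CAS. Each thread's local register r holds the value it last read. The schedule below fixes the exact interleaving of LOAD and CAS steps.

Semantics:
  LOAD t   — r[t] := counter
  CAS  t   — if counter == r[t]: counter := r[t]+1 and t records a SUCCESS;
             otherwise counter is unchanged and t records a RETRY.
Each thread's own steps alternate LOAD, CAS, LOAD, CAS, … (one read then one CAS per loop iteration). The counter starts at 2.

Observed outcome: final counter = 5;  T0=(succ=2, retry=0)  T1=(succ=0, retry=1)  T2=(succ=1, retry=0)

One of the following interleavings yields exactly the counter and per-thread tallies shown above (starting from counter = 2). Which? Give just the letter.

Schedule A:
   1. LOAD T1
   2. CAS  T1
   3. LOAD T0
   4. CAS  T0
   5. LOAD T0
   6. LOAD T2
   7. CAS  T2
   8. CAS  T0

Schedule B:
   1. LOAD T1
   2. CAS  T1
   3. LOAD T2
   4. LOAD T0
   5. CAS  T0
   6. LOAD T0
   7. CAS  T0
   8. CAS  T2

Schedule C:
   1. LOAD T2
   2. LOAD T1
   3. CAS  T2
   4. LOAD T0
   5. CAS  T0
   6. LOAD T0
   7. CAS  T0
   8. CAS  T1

C

Tracing schedule C:
step 1: T2 LOAD ⇒ load; ctr=2 reg=2
step 2: T1 LOAD ⇒ load; ctr=2 reg=2
step 3: T2 CAS ⇒ ok; ctr=3 reg=2
step 4: T0 LOAD ⇒ load; ctr=3 reg=3
step 5: T0 CAS ⇒ ok; ctr=4 reg=3
step 6: T0 LOAD ⇒ load; ctr=4 reg=4
step 7: T0 CAS ⇒ ok; ctr=5 reg=4
step 8: T1 CAS ⇒ retry; ctr=5 reg=2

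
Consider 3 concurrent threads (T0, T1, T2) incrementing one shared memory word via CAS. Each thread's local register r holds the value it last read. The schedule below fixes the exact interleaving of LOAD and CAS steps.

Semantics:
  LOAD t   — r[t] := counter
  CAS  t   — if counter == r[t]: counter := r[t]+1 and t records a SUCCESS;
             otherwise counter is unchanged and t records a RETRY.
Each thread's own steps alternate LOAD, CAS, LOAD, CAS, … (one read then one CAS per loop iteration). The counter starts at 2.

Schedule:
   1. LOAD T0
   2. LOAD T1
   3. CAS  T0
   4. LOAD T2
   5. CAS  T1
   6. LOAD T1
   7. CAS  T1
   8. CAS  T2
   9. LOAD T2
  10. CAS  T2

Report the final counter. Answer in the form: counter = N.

T0 LOAD — after: cnt=2, r=2 — load
T1 LOAD — after: cnt=2, r=2 — load
T0 CAS — after: cnt=3, r=2 — ok
T2 LOAD — after: cnt=3, r=3 — load
T1 CAS — after: cnt=3, r=2 — retry
T1 LOAD — after: cnt=3, r=3 — load
T1 CAS — after: cnt=4, r=3 — ok
T2 CAS — after: cnt=4, r=3 — retry
T2 LOAD — after: cnt=4, r=4 — load
T2 CAS — after: cnt=5, r=4 — ok

counter = 5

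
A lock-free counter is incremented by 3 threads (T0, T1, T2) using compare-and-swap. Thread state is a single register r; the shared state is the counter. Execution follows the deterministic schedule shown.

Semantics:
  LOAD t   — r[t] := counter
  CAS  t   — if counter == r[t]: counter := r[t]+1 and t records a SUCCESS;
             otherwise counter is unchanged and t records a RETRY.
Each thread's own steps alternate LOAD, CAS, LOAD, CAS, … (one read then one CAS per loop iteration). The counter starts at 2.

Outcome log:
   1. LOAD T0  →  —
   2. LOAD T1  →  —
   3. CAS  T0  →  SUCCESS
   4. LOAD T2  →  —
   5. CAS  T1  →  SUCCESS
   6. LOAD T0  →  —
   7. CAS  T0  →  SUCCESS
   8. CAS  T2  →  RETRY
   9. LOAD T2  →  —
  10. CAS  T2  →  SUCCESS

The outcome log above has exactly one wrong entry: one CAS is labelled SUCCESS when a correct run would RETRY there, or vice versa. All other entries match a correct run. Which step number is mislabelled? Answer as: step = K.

Correct run:
[1] T0.load  rd  (counter 2, T0.r 2)
[2] T1.load  rd  (counter 2, T1.r 2)
[3] T0.cas  hit  (counter 3, T0.r 2)
[4] T2.load  rd  (counter 3, T2.r 3)
[5] T1.cas  miss  (counter 3, T1.r 2)
[6] T0.load  rd  (counter 3, T0.r 3)
[7] T0.cas  hit  (counter 4, T0.r 3)
[8] T2.cas  miss  (counter 4, T2.r 3)
[9] T2.load  rd  (counter 4, T2.r 4)
[10] T2.cas  hit  (counter 5, T2.r 4)
Flip is step 5.

step = 5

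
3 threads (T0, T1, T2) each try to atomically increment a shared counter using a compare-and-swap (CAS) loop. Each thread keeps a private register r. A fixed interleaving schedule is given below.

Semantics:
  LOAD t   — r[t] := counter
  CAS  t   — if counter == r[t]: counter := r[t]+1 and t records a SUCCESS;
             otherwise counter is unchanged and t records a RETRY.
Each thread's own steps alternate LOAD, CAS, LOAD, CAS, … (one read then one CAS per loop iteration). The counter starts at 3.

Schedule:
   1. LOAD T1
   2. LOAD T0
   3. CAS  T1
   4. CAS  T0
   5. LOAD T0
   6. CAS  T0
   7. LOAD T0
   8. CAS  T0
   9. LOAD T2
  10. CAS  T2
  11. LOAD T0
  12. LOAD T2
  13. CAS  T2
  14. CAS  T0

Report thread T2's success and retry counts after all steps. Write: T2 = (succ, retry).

step 1: T1 LOAD ⇒ load; ctr=3 reg=3
step 2: T0 LOAD ⇒ load; ctr=3 reg=3
step 3: T1 CAS ⇒ ok; ctr=4 reg=3
step 4: T0 CAS ⇒ retry; ctr=4 reg=3
step 5: T0 LOAD ⇒ load; ctr=4 reg=4
step 6: T0 CAS ⇒ ok; ctr=5 reg=4
step 7: T0 LOAD ⇒ load; ctr=5 reg=5
step 8: T0 CAS ⇒ ok; ctr=6 reg=5
step 9: T2 LOAD ⇒ load; ctr=6 reg=6
step 10: T2 CAS ⇒ ok; ctr=7 reg=6
step 11: T0 LOAD ⇒ load; ctr=7 reg=7
step 12: T2 LOAD ⇒ load; ctr=7 reg=7
step 13: T2 CAS ⇒ ok; ctr=8 reg=7
step 14: T0 CAS ⇒ retry; ctr=8 reg=7

T2 = (2, 0)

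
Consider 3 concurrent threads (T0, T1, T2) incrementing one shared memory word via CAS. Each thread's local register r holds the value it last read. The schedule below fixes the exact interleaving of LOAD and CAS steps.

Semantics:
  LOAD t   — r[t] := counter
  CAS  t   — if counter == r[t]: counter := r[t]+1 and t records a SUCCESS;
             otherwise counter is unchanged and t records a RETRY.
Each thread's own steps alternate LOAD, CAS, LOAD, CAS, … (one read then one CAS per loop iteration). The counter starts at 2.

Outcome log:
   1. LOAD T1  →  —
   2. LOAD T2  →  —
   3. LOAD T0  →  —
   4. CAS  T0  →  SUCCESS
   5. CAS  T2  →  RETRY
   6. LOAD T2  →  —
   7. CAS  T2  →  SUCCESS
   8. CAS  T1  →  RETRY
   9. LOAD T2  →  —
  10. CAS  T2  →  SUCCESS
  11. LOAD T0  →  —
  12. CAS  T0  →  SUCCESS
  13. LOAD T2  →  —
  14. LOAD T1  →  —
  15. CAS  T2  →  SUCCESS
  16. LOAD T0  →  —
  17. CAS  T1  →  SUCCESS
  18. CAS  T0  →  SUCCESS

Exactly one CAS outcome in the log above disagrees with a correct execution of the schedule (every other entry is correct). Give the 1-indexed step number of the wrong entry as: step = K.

Correct run:
[1] T1.load  rd  (counter 2, T1.r 2)
[2] T2.load  rd  (counter 2, T2.r 2)
[3] T0.load  rd  (counter 2, T0.r 2)
[4] T0.cas  hit  (counter 3, T0.r 2)
[5] T2.cas  miss  (counter 3, T2.r 2)
[6] T2.load  rd  (counter 3, T2.r 3)
[7] T2.cas  hit  (counter 4, T2.r 3)
[8] T1.cas  miss  (counter 4, T1.r 2)
[9] T2.load  rd  (counter 4, T2.r 4)
[10] T2.cas  hit  (counter 5, T2.r 4)
[11] T0.load  rd  (counter 5, T0.r 5)
[12] T0.cas  hit  (counter 6, T0.r 5)
[13] T2.load  rd  (counter 6, T2.r 6)
[14] T1.load  rd  (counter 6, T1.r 6)
[15] T2.cas  hit  (counter 7, T2.r 6)
[16] T0.load  rd  (counter 7, T0.r 7)
[17] T1.cas  miss  (counter 7, T1.r 6)
[18] T0.cas  hit  (counter 8, T0.r 7)
Flip is step 17.

step = 17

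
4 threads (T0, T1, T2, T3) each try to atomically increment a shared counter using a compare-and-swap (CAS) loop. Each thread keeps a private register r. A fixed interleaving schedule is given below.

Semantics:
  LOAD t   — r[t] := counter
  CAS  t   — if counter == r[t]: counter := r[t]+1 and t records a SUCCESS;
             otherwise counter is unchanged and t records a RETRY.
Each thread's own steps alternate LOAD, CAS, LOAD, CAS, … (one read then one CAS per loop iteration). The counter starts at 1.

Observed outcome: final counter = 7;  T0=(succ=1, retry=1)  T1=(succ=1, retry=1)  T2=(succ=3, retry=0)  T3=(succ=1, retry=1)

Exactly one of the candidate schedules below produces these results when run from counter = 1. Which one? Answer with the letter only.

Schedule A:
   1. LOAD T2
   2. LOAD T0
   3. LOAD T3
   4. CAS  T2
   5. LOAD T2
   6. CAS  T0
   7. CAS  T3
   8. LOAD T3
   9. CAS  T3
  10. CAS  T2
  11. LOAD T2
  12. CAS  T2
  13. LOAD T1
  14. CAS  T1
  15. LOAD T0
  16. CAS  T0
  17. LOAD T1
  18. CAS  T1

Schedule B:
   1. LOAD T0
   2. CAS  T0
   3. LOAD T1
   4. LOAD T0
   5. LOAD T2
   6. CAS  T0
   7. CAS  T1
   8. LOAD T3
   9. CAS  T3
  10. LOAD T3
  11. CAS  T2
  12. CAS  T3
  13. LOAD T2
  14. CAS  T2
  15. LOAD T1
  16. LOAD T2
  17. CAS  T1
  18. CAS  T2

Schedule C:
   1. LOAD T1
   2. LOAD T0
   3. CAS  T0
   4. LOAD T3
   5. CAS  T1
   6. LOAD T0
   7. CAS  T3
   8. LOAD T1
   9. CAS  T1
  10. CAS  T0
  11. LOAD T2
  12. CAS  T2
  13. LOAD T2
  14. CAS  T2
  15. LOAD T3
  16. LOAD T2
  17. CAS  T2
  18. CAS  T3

C

Tracing schedule C:
#1 T1 reads 1
#2 T0 reads 1
#3 T0 CAS(1→2) writes; counter now 2
#4 T3 reads 2
#5 T1 CAS(1→2) fails; counter now 2
#6 T0 reads 2
#7 T3 CAS(2→3) writes; counter now 3
#8 T1 reads 3
#9 T1 CAS(3→4) writes; counter now 4
#10 T0 CAS(2→3) fails; counter now 4
#11 T2 reads 4
#12 T2 CAS(4→5) writes; counter now 5
#13 T2 reads 5
#14 T2 CAS(5→6) writes; counter now 6
#15 T3 reads 6
#16 T2 reads 6
#17 T2 CAS(6→7) writes; counter now 7
#18 T3 CAS(6→7) fails; counter now 7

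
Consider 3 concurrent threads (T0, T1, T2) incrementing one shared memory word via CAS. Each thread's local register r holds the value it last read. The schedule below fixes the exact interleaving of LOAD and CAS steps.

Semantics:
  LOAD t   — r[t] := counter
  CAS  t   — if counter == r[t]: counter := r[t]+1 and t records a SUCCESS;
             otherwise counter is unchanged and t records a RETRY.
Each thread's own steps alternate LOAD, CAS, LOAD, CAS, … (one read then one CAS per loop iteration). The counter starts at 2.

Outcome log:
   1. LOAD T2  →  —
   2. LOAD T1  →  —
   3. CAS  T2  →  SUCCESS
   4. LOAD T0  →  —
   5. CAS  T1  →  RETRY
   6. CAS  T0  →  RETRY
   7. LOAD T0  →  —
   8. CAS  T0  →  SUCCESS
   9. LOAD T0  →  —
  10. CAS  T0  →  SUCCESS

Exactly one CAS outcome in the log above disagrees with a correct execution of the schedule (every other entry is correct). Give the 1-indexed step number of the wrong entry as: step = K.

Re-executing:
1. LOAD T2 → mem=2 r[T2]=2 [LOAD]
2. LOAD T1 → mem=2 r[T1]=2 [LOAD]
3. CAS T2 → mem=3 r[T2]=2 [OK]
4. LOAD T0 → mem=3 r[T0]=3 [LOAD]
5. CAS T1 → mem=3 r[T1]=2 [RETRY]
6. CAS T0 → mem=4 r[T0]=3 [OK]
7. LOAD T0 → mem=4 r[T0]=4 [LOAD]
8. CAS T0 → mem=5 r[T0]=4 [OK]
9. LOAD T0 → mem=5 r[T0]=5 [LOAD]
10. CAS T0 → mem=6 r[T0]=5 [OK]
Mismatch at 6.

step = 6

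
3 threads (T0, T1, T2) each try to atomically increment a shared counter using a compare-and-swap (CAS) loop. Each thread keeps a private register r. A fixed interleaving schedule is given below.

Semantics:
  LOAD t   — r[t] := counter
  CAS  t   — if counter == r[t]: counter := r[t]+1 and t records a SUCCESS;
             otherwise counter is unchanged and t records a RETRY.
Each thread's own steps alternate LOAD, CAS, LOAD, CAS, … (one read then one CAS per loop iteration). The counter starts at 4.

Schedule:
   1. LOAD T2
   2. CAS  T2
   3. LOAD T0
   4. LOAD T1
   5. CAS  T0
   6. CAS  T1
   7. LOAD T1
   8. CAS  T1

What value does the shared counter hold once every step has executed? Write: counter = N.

   1) LOAD T2:  M=4  r_T2=4
   2) CAS  T2:  M=5  r_T2=4 ✓
   3) LOAD T0:  M=5  r_T0=5
   4) LOAD T1:  M=5  r_T1=5
   5) CAS  T0:  M=6  r_T0=5 ✓
   6) CAS  T1:  M=6  r_T1=5 ✗
   7) LOAD T1:  M=6  r_T1=6
   8) CAS  T1:  M=7  r_T1=6 ✓

counter = 7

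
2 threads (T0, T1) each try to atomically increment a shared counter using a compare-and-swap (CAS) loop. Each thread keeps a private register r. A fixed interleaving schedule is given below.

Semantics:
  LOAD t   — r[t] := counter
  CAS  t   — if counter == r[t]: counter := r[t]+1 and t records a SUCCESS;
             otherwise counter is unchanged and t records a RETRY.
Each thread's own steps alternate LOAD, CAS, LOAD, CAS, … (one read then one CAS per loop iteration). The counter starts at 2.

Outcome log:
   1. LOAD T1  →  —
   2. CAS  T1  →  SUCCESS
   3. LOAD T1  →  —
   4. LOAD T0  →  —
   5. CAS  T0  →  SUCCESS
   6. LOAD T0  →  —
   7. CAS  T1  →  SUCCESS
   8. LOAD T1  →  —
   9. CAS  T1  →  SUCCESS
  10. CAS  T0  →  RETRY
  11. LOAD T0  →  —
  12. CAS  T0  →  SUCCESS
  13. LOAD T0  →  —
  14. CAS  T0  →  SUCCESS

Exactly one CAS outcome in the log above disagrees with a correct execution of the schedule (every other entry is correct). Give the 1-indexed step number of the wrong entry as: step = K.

Re-executing:
step 1: T1 LOAD ⇒ load; ctr=2 reg=2
step 2: T1 CAS ⇒ ok; ctr=3 reg=2
step 3: T1 LOAD ⇒ load; ctr=3 reg=3
step 4: T0 LOAD ⇒ load; ctr=3 reg=3
step 5: T0 CAS ⇒ ok; ctr=4 reg=3
step 6: T0 LOAD ⇒ load; ctr=4 reg=4
step 7: T1 CAS ⇒ retry; ctr=4 reg=3
step 8: T1 LOAD ⇒ load; ctr=4 reg=4
step 9: T1 CAS ⇒ ok; ctr=5 reg=4
step 10: T0 CAS ⇒ retry; ctr=5 reg=4
step 11: T0 LOAD ⇒ load; ctr=5 reg=5
step 12: T0 CAS ⇒ ok; ctr=6 reg=5
step 13: T0 LOAD ⇒ load; ctr=6 reg=6
step 14: T0 CAS ⇒ ok; ctr=7 reg=6
Flip is step 7.

step = 7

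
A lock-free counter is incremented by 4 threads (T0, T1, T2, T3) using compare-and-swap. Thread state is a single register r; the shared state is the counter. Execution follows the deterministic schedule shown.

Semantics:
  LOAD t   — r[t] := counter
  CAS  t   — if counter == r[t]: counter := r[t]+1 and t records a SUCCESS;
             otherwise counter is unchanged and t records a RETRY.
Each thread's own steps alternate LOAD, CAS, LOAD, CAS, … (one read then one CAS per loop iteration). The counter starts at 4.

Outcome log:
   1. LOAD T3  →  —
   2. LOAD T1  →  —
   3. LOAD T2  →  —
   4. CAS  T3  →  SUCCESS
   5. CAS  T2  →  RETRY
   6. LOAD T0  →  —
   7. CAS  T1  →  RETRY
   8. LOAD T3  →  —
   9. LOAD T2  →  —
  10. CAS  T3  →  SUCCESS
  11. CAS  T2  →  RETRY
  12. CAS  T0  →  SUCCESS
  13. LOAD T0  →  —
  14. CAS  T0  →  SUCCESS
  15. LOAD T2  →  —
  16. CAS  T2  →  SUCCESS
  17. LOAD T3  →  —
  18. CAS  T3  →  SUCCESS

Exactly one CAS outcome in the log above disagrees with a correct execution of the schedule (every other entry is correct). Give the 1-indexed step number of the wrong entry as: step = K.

Re-executing:
1. LOAD T3 → mem=4 r[T3]=4 [LOAD]
2. LOAD T1 → mem=4 r[T1]=4 [LOAD]
3. LOAD T2 → mem=4 r[T2]=4 [LOAD]
4. CAS T3 → mem=5 r[T3]=4 [OK]
5. CAS T2 → mem=5 r[T2]=4 [RETRY]
6. LOAD T0 → mem=5 r[T0]=5 [LOAD]
7. CAS T1 → mem=5 r[T1]=4 [RETRY]
8. LOAD T3 → mem=5 r[T3]=5 [LOAD]
9. LOAD T2 → mem=5 r[T2]=5 [LOAD]
10. CAS T3 → mem=6 r[T3]=5 [OK]
11. CAS T2 → mem=6 r[T2]=5 [RETRY]
12. CAS T0 → mem=6 r[T0]=5 [RETRY]
13. LOAD T0 → mem=6 r[T0]=6 [LOAD]
14. CAS T0 → mem=7 r[T0]=6 [OK]
15. LOAD T2 → mem=7 r[T2]=7 [LOAD]
16. CAS T2 → mem=8 r[T2]=7 [OK]
17. LOAD T3 → mem=8 r[T3]=8 [LOAD]
18. CAS T3 → mem=9 r[T3]=8 [OK]
Mismatch at 12.

step = 12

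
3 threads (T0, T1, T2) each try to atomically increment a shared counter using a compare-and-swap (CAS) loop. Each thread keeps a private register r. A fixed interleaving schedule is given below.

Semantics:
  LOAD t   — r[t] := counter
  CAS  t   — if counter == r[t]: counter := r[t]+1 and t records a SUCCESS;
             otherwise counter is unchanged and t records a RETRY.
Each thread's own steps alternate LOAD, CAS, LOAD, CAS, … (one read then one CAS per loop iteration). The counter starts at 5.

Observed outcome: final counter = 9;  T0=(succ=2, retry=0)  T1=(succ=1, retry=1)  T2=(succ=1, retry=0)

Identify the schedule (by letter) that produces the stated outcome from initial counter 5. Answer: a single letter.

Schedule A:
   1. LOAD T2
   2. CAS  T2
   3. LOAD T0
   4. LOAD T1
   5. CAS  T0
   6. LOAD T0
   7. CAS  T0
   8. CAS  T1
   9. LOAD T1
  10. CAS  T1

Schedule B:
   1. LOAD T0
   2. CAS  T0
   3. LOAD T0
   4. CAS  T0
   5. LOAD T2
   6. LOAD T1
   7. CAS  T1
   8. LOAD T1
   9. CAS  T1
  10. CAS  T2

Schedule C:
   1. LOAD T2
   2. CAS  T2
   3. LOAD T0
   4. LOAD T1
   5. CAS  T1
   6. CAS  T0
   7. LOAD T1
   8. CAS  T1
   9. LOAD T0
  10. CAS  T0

Run A:
   1) LOAD T2:  M=5  r_T2=5
   2) CAS  T2:  M=6  r_T2=5 ✓
   3) LOAD T0:  M=6  r_T0=6
   4) LOAD T1:  M=6  r_T1=6
   5) CAS  T0:  M=7  r_T0=6 ✓
   6) LOAD T0:  M=7  r_T0=7
   7) CAS  T0:  M=8  r_T0=7 ✓
   8) CAS  T1:  M=8  r_T1=6 ✗
   9) LOAD T1:  M=8  r_T1=8
  10) CAS  T1:  M=9  r_T1=8 ✓

A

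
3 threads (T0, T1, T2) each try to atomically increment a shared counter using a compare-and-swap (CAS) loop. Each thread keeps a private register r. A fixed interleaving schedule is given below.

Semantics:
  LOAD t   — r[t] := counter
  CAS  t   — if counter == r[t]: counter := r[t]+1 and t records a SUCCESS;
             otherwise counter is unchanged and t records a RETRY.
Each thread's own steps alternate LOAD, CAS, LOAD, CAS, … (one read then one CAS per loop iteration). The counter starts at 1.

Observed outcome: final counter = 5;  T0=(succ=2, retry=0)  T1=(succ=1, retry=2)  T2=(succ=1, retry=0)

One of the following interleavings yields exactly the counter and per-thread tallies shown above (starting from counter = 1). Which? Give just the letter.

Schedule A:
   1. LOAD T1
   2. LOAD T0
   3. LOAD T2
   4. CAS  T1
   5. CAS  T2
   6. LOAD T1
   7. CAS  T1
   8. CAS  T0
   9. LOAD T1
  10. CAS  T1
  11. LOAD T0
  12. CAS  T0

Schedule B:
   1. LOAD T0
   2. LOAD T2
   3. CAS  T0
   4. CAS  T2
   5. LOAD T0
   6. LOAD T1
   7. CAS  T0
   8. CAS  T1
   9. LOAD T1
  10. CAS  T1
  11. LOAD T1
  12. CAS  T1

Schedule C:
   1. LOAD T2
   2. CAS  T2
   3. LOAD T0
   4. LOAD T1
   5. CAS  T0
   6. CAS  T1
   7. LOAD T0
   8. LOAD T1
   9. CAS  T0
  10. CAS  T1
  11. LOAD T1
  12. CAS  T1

C

Simulating candidate C:
#1 T2 reads 1
#2 T2 CAS(1→2) writes; counter now 2
#3 T0 reads 2
#4 T1 reads 2
#5 T0 CAS(2→3) writes; counter now 3
#6 T1 CAS(2→3) fails; counter now 3
#7 T0 reads 3
#8 T1 reads 3
#9 T0 CAS(3→4) writes; counter now 4
#10 T1 CAS(3→4) fails; counter now 4
#11 T1 reads 4
#12 T1 CAS(4→5) writes; counter now 5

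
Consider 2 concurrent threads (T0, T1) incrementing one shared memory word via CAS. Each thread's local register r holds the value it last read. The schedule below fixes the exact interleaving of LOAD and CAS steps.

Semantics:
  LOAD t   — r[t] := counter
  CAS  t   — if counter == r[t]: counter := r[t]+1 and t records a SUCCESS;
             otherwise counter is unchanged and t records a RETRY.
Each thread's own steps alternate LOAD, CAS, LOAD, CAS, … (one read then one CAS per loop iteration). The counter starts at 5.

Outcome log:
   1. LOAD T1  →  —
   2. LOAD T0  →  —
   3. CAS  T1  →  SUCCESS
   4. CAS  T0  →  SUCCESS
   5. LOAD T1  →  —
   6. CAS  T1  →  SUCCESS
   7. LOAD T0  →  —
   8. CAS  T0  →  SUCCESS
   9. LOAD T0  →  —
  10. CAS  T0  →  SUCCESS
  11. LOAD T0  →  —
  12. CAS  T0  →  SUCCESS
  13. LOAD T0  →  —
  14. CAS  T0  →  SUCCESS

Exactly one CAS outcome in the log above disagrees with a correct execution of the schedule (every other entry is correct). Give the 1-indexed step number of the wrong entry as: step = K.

Re-executing:
   1) LOAD T1:  M=5  r_T1=5
   2) LOAD T0:  M=5  r_T0=5
   3) CAS  T1:  M=6  r_T1=5 ✓
   4) CAS  T0:  M=6  r_T0=5 ✗
   5) LOAD T1:  M=6  r_T1=6
   6) CAS  T1:  M=7  r_T1=6 ✓
   7) LOAD T0:  M=7  r_T0=7
   8) CAS  T0:  M=8  r_T0=7 ✓
   9) LOAD T0:  M=8  r_T0=8
  10) CAS  T0:  M=9  r_T0=8 ✓
  11) LOAD T0:  M=9  r_T0=9
  12) CAS  T0:  M=10  r_T0=9 ✓
  13) LOAD T0:  M=10  r_T0=10
  14) CAS  T0:  M=11  r_T0=10 ✓
Mismatch at 4.

step = 4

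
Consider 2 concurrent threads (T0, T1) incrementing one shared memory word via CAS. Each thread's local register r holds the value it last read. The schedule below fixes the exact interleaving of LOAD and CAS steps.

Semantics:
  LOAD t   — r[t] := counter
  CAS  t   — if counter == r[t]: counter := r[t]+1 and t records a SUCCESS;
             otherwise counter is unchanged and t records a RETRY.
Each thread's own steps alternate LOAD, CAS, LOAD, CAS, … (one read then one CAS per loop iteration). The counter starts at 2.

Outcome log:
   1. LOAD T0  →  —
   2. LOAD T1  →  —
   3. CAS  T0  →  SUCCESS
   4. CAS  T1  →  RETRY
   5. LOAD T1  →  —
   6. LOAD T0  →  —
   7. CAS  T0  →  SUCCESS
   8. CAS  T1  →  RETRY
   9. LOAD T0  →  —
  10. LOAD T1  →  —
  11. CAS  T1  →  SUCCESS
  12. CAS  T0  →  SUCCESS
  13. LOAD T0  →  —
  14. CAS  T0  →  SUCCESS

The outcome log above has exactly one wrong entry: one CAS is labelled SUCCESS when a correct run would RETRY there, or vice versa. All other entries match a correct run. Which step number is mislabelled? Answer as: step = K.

Reference trace:
#1 T0 reads 2
#2 T1 reads 2
#3 T0 CAS(2→3) writes; counter now 3
#4 T1 CAS(2→3) fails; counter now 3
#5 T1 reads 3
#6 T0 reads 3
#7 T0 CAS(3→4) writes; counter now 4
#8 T1 CAS(3→4) fails; counter now 4
#9 T0 reads 4
#10 T1 reads 4
#11 T1 CAS(4→5) writes; counter now 5
#12 T0 CAS(4→5) fails; counter now 5
#13 T0 reads 5
#14 T0 CAS(5→6) writes; counter now 6
Flip is step 12.

step = 12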